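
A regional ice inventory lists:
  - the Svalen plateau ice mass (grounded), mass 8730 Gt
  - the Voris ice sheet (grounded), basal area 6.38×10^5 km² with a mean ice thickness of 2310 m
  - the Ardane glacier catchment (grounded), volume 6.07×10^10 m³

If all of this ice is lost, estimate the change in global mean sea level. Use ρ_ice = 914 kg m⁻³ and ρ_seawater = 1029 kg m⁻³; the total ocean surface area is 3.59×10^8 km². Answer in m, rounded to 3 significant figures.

Svalen: 8730 Gt = 8.730×10^15 kg; dividing by ρ_w = 1029 kg m⁻³ gives 8.484×10^12 m³ of water.
Voris: ice volume = 6.38×10^5 km² × 2310 m = 1.474×10^6 km³; 1.474×10^6 × (914/1029) = 1.309×10^6 km³ of water.
Ardane: 6.07×10^10 m³ × (914/1029) = 5.392×10^10 m³ of water.
Total added water ≈ 1.318×10^15 m³ over 3.59×10^14 m² → Δh = 3.67 m.

≈ 3.67 m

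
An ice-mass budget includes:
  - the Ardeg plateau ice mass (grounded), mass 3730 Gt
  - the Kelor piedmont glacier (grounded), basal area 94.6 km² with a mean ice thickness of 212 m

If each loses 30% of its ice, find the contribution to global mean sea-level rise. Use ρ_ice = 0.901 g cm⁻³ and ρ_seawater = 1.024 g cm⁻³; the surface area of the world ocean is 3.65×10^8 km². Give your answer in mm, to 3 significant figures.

≈ 3.01 mm

Ardeg: 0.3 × 3730 Gt = 1.119×10^15 kg; dividing by ρ_w = 1.024 g cm⁻³ = 1024 kg m⁻³ gives 1.093×10^12 m³ of water.
Kelor: ice volume = 94.6 km² × 212 m = 20.06 km³; 0.3 × 20.06 × (901/1024) = 5.294 km³ of water.
Total added water ≈ 1.098×10^12 m³ over 3.65×10^14 m² → Δh = 3.01×10^-3 m = 3.01 mm.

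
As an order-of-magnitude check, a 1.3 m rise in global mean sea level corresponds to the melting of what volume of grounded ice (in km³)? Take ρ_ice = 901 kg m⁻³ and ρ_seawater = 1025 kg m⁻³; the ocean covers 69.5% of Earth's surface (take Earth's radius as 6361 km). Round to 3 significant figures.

Required water volume = Δh × A = 1.3 m × 3.53×10^14 m² = 4.594×10^14 m³ = 4.594×10^5 km³.
Ice volume = water volume × ρ_w/ρ_ice = 4.594×10^5 × 1025/901 = 5.23×10^5 km³.

≈ 5.23×10^5 km³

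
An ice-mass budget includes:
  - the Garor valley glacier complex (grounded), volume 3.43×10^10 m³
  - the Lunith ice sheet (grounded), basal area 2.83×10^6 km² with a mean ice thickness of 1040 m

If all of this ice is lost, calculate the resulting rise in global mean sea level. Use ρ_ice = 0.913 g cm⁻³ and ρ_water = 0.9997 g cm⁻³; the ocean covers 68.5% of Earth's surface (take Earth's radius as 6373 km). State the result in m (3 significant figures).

≈ 7.69 m

Garor: 3.43×10^10 m³ × (913/999.7) = 3.133×10^10 m³ of water.
Lunith: ice volume = 2.83×10^6 km² × 1040 m = 2.943×10^6 km³; 2.943×10^6 × (913/999.7) = 2.688×10^6 km³ of water.
Total added water ≈ 2.688×10^15 m³ over 3.50×10^14 m² → Δh = 7.69 m.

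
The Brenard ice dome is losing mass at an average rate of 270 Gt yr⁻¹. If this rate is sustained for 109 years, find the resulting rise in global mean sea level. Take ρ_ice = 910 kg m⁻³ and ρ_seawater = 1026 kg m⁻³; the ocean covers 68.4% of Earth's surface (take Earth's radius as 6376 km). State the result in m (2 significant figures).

≈ 0.082 m

Total mass lost = 270 Gt/yr × 109 yr = 2.943×10^4 Gt = 2.943×10^16 kg.
ρ_w = 1026 kg m⁻³, so water volume = 2.943×10^16 / 1026 = 2.868×10^13 m³.
Δh = 2.868×10^13 / 3.49×10^14 = 0.0821 m.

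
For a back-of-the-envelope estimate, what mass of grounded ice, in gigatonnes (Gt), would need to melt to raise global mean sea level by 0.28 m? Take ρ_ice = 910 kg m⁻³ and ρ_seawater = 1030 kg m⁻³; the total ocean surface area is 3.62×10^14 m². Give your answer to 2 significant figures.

≈ 1.0×10^5 Gt

Required water volume = Δh × A = 0.28 m × 3.62×10^14 m² = 1.014×10^14 m³.
ρ_w = 1030 kg m⁻³, so the mass of water = 1.014×10^14 m³ × 1030 kg m⁻³ = 1.044×10^17 kg = 1.0×10^5 Gt (and the same mass of ice, by conservation).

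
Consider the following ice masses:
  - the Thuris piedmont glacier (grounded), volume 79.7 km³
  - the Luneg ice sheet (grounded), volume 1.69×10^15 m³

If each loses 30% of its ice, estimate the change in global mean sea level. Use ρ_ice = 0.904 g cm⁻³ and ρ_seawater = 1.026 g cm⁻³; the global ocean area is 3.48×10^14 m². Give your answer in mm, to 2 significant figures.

Thuris: 0.3 × 79.7 km³ × (904/1026) = 21.07 km³ of water.
Luneg: 0.3 × 1.69×10^15 m³ × (904/1026) = 4.467×10^14 m³ of water.
Total added water ≈ 4.467×10^14 m³ over 3.48×10^14 m² → Δh = 1.28 m = 1300 mm.

≈ 1300 mm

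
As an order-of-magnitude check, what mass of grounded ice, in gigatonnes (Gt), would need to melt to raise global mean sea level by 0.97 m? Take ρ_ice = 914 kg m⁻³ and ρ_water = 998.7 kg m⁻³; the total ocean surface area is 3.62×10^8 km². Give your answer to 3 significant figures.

Required water volume = Δh × A = 0.97 m × 3.62×10^14 m² = 3.511×10^14 m³.
ρ_w = 998.7 kg m⁻³, so the mass of water = 3.511×10^14 m³ × 998.7 kg m⁻³ = 3.507×10^17 kg = 3.51×10^5 Gt (and the same mass of ice, by conservation).

≈ 3.51×10^5 Gt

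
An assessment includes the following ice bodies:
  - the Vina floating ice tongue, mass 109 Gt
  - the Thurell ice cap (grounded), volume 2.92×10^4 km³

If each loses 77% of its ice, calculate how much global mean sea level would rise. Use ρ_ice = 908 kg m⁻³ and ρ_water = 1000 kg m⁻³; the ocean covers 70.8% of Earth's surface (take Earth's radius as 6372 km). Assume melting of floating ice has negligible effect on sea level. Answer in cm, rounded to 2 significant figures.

≈ 5.7 cm

The Vina floating ice tongue is floating and already displaces its own weight of water, so its melt adds essentially nothing to sea level.
Thurell: 0.77 × 2.92×10^4 km³ × (908/1000) = 2.042×10^4 km³ of water.
Total added water ≈ 2.042×10^13 m³ over 3.61×10^14 m² → Δh = 0.0565 m = 5.7 cm.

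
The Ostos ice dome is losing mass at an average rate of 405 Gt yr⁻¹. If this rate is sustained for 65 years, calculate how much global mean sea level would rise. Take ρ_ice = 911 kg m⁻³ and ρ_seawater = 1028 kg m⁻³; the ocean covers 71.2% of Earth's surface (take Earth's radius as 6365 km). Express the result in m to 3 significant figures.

Total mass lost = 405 Gt/yr × 65 yr = 2.632×10^4 Gt = 2.632×10^16 kg.
ρ_w = 1028 kg m⁻³, so water volume = 2.632×10^16 / 1028 = 2.561×10^13 m³.
Δh = 2.561×10^13 / 3.62×10^14 = 0.0706 m.

≈ 0.0706 m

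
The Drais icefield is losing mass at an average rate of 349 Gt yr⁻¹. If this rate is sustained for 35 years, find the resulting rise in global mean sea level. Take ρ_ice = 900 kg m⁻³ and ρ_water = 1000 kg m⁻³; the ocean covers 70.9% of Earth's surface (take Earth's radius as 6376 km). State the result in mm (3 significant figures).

≈ 33.7 mm

Total mass lost = 349 Gt/yr × 35 yr = 1.222×10^4 Gt = 1.222×10^16 kg.
ρ_w = 1000 kg m⁻³, so water volume = 1.222×10^16 / 1000 = 1.222×10^13 m³.
Δh = 1.222×10^13 / 3.62×10^14 = 0.0337 m = 33.7 mm.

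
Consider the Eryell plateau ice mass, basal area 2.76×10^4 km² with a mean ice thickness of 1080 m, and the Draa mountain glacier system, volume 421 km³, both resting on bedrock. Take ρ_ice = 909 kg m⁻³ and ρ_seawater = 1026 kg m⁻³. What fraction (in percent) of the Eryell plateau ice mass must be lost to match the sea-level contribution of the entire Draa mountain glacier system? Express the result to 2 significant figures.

≈ 1.4 %

Equal sea-level rise means equal mass of meltwater, i.e. equal mass of ice lost.
Ice mass of Draa: 3.827×10^14 kg; ice mass of Eryell: 2.710×10^16 kg.
Fraction required = 3.827×10^14 / 2.710×10^16 = 0.0141 → 1.4 %.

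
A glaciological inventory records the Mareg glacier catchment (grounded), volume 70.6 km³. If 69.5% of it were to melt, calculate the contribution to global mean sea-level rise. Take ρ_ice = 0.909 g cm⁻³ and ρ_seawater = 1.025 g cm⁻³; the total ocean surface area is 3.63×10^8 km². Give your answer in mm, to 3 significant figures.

Mareg: 0.695 × 70.6 km³ × (909/1025) = 43.51 km³ of water.
Spread over 3.63×10^14 m² of ocean, Δh = 4.351×10^10 / 3.63×10^14 = 1.20×10^-4 m = 0.120 mm.

≈ 0.120 mm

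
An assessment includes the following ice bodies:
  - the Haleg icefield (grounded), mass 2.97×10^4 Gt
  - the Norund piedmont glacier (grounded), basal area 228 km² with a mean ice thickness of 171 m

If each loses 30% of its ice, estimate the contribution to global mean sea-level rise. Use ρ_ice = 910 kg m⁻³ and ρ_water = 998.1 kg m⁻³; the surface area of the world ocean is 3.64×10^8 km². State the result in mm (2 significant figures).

Haleg: 0.3 × 2.97×10^4 Gt = 8.910×10^15 kg; dividing by ρ_w = 998.1 kg m⁻³ gives 8.927×10^12 m³ of water.
Norund: ice volume = 228 km² × 171 m = 38.99 km³; 0.3 × 38.99 × (910/998.1) = 10.66 km³ of water.
Total added water ≈ 8.938×10^12 m³ over 3.64×10^14 m² → Δh = 0.0246 m = 25 mm.

≈ 25 mm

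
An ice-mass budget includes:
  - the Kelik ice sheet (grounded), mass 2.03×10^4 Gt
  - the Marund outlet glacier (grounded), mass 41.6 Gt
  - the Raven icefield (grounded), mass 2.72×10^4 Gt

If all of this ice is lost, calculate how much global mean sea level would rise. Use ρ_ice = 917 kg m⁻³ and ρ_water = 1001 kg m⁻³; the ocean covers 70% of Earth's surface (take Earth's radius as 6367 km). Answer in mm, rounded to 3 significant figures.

≈ 133 mm

Kelik: 2.03×10^4 Gt = 2.030×10^16 kg; dividing by ρ_w = 1001 kg m⁻³ gives 2.028×10^13 m³ of water.
Marund: 41.6 Gt = 4.160×10^13 kg; dividing by ρ_w = 1001 kg m⁻³ gives 4.156×10^10 m³ of water.
Raven: 2.72×10^4 Gt = 2.720×10^16 kg; dividing by ρ_w = 1001 kg m⁻³ gives 2.717×10^13 m³ of water.
Total added water ≈ 4.749×10^13 m³ over 3.57×10^14 m² → Δh = 0.133 m = 133 mm.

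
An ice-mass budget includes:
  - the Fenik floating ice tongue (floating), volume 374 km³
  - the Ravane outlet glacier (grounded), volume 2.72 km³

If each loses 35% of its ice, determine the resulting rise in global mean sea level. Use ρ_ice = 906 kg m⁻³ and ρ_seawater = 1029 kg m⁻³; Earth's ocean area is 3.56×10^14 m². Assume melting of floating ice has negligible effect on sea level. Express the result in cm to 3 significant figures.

≈ 2.35×10^-4 cm

The Fenik floating ice tongue is floating and already displaces its own weight of water, so its melt adds essentially nothing to sea level.
Ravane: 0.35 × 2.72 km³ × (906/1029) = 0.8382 km³ of water.
Total added water ≈ 8.382×10^8 m³ over 3.56×10^14 m² → Δh = 2.35×10^-6 m = 2.35×10^-4 cm.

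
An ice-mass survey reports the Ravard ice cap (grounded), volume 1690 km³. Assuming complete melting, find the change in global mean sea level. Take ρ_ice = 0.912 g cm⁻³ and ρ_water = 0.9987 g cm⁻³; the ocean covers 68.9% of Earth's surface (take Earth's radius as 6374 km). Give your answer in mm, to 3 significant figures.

≈ 4.39 mm

Ravard: 1690 km³ × (912/998.7) = 1543 km³ of water.
Spread over 3.52×10^14 m² of ocean, Δh = 1.543×10^12 / 3.52×10^14 = 4.39×10^-3 m = 4.39 mm.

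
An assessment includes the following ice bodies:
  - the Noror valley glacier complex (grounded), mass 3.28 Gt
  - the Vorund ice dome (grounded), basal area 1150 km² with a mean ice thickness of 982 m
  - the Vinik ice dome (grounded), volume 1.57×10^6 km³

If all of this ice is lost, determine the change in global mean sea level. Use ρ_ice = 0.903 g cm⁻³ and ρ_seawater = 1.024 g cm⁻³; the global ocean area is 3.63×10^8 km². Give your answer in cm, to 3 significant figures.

Noror: 3.28 Gt = 3.280×10^12 kg; dividing by ρ_w = 1.024 g cm⁻³ = 1024 kg m⁻³ gives 3.203×10^9 m³ of water.
Vorund: ice volume = 1150 km² × 982 m = 1129 km³; 1129 × (903/1024) = 995.9 km³ of water.
Vinik: 1.57×10^6 km³ × (903/1024) = 1.384×10^6 km³ of water.
Total added water ≈ 1.385×10^15 m³ over 3.63×10^14 m² → Δh = 3.82 m = 382 cm.

≈ 382 cm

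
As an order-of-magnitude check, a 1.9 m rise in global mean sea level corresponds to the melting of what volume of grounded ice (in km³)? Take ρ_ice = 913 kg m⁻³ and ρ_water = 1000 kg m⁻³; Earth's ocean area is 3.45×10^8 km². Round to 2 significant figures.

≈ 7.2×10^5 km³

Required water volume = Δh × A = 1.9 m × 3.45×10^14 m² = 6.555×10^14 m³ = 6.555×10^5 km³.
Ice volume = water volume × ρ_w/ρ_ice = 6.555×10^5 × 1000/913 = 7.2×10^5 km³.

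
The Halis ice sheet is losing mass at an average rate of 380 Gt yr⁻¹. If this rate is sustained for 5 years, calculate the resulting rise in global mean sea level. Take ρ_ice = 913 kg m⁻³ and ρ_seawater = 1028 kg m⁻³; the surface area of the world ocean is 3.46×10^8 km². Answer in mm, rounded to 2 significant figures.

≈ 5.3 mm

Total mass lost = 380 Gt/yr × 5 yr = 1900 Gt = 1.900×10^15 kg.
ρ_w = 1028 kg m⁻³, so water volume = 1.900×10^15 / 1028 = 1.848×10^12 m³.
Δh = 1.848×10^12 / 3.46×10^14 = 5.34×10^-3 m = 5.3 mm.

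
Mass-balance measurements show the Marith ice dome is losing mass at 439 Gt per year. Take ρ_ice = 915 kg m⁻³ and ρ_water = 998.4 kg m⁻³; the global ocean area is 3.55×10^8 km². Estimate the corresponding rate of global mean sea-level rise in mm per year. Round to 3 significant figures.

ρ_w = 998.4 kg m⁻³. Annual water volume added = 439 Gt / ρ_w = 4.390×10^14 kg / 998.4 kg m⁻³ = 4.397×10^11 m³.
Δh per year = 4.397×10^11 / 3.55×10^14 = 1.24×10^-3 m = 1.24 mm.

≈ 1.24 mm/yr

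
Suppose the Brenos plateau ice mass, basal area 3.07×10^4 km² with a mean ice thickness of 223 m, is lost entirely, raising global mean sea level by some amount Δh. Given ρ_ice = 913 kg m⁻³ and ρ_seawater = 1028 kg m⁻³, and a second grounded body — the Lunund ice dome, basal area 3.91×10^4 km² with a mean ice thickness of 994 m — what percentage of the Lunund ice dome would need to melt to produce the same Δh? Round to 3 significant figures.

≈ 17.6 %

Equal sea-level rise means equal mass of meltwater, i.e. equal mass of ice lost.
Ice mass of Brenos: 6.250×10^15 kg; ice mass of Lunund: 3.548×10^16 kg.
Fraction required = 6.250×10^15 / 3.548×10^16 = 0.176 → 17.6 %.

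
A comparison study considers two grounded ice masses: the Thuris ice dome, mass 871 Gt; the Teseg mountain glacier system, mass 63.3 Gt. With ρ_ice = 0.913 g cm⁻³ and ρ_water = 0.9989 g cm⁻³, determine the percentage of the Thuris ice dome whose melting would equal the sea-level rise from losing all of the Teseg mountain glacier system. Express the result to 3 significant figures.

≈ 7.27 %

Equal sea-level rise means equal mass of meltwater, i.e. equal mass of ice lost.
Ice mass of Teseg: 6.330×10^13 kg; ice mass of Thuris: 8.710×10^14 kg.
Fraction required = 6.330×10^13 / 8.710×10^14 = 0.0727 → 7.27 %.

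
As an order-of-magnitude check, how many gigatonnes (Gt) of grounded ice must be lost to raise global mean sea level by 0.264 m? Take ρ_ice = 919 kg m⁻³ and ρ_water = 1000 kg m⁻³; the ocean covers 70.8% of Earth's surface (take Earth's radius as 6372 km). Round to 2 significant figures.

Required water volume = Δh × A = 0.264 m × 3.61×10^14 m² = 9.537×10^13 m³.
ρ_w = 1000 kg m⁻³, so the mass of water = 9.537×10^13 m³ × 1000 kg m⁻³ = 9.537×10^16 kg = 9.5×10^4 Gt (and the same mass of ice, by conservation).

≈ 9.5×10^4 Gt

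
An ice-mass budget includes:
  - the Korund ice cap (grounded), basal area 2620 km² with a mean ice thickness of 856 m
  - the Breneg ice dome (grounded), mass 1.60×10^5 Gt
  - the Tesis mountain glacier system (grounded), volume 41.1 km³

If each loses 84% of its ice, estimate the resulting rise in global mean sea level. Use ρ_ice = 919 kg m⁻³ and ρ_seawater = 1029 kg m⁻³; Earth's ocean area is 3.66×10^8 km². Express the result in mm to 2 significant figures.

Korund: ice volume = 2620 km² × 856 m = 2243 km³; 0.84 × 2243 × (919/1029) = 1682 km³ of water.
Breneg: 0.84 × 1.60×10^5 Gt = 1.344×10^17 kg; dividing by ρ_w = 1029 kg m⁻³ gives 1.306×10^14 m³ of water.
Tesis: 0.84 × 41.1 km³ × (919/1029) = 30.83 km³ of water.
Total added water ≈ 1.323×10^14 m³ over 3.66×10^14 m² → Δh = 0.362 m = 360 mm.

≈ 360 mm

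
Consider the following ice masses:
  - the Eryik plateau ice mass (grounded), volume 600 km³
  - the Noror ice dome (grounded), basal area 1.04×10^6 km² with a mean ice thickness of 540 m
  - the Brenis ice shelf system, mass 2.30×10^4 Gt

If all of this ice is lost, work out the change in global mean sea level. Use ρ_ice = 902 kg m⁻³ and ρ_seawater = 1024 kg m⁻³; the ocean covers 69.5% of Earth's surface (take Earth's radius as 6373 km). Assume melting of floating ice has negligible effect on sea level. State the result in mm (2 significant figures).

Eryik: 600 km³ × (902/1024) = 528.5 km³ of water.
Noror: ice volume = 1.04×10^6 km² × 540 m = 5.616×10^5 km³; 5.616×10^5 × (902/1024) = 4.947×10^5 km³ of water.
The Brenis ice shelf system is floating and already displaces its own weight of water, so its melt adds essentially nothing to sea level.
Total added water ≈ 4.952×10^14 m³ over 3.55×10^14 m² → Δh = 1.40 m = 1400 mm.

≈ 1400 mm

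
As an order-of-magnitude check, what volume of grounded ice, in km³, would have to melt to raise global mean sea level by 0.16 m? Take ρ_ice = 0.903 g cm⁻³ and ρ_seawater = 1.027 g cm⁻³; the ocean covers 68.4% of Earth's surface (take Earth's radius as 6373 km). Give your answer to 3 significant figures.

Required water volume = Δh × A = 0.16 m × 3.49×10^14 m² = 5.586×10^13 m³ = 5.586×10^4 km³.
Ice volume = water volume × ρ_w/ρ_ice = 5.586×10^4 × 1027/903 = 6.35×10^4 km³.

≈ 6.35×10^4 km³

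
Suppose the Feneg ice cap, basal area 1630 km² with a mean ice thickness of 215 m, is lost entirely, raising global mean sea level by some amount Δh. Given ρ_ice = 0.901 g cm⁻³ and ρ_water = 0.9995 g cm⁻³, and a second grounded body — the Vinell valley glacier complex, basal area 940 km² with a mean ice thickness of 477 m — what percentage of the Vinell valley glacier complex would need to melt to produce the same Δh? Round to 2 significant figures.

Equal sea-level rise means equal mass of meltwater, i.e. equal mass of ice lost.
Ice mass of Feneg: 3.158×10^14 kg; ice mass of Vinell: 4.040×10^14 kg.
Fraction required = 3.158×10^14 / 4.040×10^14 = 0.782 → 78 %.

≈ 78 %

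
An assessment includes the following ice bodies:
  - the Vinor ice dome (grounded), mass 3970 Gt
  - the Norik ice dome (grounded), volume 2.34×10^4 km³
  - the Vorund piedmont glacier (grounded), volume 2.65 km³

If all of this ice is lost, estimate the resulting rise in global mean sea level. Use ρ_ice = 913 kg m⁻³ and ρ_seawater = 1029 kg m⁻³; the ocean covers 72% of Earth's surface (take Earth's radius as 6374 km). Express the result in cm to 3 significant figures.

Vinor: 3970 Gt = 3.970×10^15 kg; dividing by ρ_w = 1029 kg m⁻³ gives 3.858×10^12 m³ of water.
Norik: 2.34×10^4 km³ × (913/1029) = 2.076×10^4 km³ of water.
Vorund: 2.65 km³ × (913/1029) = 2.351 km³ of water.
Total added water ≈ 2.462×10^13 m³ over 3.68×10^14 m² → Δh = 0.0670 m = 6.70 cm.

≈ 6.70 cm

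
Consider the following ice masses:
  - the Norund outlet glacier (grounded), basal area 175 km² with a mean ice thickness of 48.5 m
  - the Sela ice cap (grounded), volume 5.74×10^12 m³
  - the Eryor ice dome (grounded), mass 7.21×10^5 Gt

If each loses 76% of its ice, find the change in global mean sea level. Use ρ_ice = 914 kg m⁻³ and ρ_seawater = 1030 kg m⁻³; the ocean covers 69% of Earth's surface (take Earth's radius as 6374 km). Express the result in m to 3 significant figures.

≈ 1.52 m

Norund: ice volume = 175 km² × 48.5 m = 8.488 km³; 0.76 × 8.488 × (914/1030) = 5.724 km³ of water.
Sela: 0.76 × 5.74×10^12 m³ × (914/1030) = 3.871×10^12 m³ of water.
Eryor: 0.76 × 7.21×10^5 Gt = 5.480×10^17 kg; dividing by ρ_w = 1030 kg m⁻³ gives 5.320×10^14 m³ of water.
Total added water ≈ 5.359×10^14 m³ over 3.52×10^14 m² → Δh = 1.52 m.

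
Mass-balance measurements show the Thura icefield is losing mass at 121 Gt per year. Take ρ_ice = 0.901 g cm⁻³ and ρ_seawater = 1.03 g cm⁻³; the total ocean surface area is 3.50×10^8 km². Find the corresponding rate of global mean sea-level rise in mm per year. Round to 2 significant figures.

ρ_w = 1.03 g cm⁻³ = 1030 kg m⁻³. Annual water volume added = 121 Gt / ρ_w = 1.210×10^14 kg / 1030 kg m⁻³ = 1.175×10^11 m³.
Δh per year = 1.175×10^11 / 3.50×10^14 = 3.36×10^-4 m = 0.34 mm.

≈ 0.34 mm/yr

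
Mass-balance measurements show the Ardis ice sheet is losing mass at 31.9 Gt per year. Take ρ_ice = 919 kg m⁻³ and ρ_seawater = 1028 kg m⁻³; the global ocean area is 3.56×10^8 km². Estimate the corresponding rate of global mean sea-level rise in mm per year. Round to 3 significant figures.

≈ 0.0872 mm/yr

ρ_w = 1028 kg m⁻³. Annual water volume added = 31.9 Gt / ρ_w = 3.190×10^13 kg / 1028 kg m⁻³ = 3.103×10^10 m³.
Δh per year = 3.103×10^10 / 3.56×10^14 = 8.72×10^-5 m = 0.0872 mm.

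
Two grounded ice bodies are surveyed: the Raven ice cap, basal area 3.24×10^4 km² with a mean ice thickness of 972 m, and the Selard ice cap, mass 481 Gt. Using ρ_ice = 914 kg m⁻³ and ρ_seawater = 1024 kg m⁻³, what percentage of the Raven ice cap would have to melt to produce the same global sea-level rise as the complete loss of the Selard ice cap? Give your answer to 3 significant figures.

Equal sea-level rise means equal mass of meltwater, i.e. equal mass of ice lost.
Ice mass of Selard: 4.810×10^14 kg; ice mass of Raven: 2.878×10^16 kg.
Fraction required = 4.810×10^14 / 2.878×10^16 = 0.0167 → 1.67 %.

≈ 1.67 %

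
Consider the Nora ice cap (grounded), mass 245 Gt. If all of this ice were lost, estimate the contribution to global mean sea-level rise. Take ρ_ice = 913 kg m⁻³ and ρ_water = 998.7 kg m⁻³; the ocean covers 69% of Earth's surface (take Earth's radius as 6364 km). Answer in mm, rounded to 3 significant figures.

≈ 0.699 mm

Nora: 245 Gt = 2.450×10^14 kg; dividing by ρ_w = 998.7 kg m⁻³ gives 2.453×10^11 m³ of water.
Spread over 3.51×10^14 m² of ocean, Δh = 2.453×10^11 / 3.51×10^14 = 6.99×10^-4 m = 0.699 mm.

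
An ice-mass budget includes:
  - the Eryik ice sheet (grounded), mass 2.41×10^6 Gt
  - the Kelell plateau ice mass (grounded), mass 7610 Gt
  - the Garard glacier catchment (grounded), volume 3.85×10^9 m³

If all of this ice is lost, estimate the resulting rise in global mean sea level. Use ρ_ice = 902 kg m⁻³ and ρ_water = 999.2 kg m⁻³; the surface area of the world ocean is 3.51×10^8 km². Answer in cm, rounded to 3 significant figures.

Eryik: 2.41×10^6 Gt = 2.410×10^18 kg; dividing by ρ_w = 999.2 kg m⁻³ gives 2.412×10^15 m³ of water.
Kelell: 7610 Gt = 7.610×10^15 kg; dividing by ρ_w = 999.2 kg m⁻³ gives 7.616×10^12 m³ of water.
Garard: 3.85×10^9 m³ × (902/999.2) = 3.475×10^9 m³ of water.
Total added water ≈ 2.420×10^15 m³ over 3.51×10^14 m² → Δh = 6.89 m = 689 cm.

≈ 689 cm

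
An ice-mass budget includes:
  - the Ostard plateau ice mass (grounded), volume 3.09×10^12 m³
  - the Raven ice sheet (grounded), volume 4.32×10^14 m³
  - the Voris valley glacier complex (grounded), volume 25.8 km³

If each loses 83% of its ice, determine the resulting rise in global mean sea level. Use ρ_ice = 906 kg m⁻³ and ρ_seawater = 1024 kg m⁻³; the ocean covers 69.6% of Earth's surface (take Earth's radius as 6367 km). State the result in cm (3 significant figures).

Ostard: 0.83 × 3.09×10^12 m³ × (906/1024) = 2.269×10^12 m³ of water.
Raven: 0.83 × 4.32×10^14 m³ × (906/1024) = 3.172×10^14 m³ of water.
Voris: 0.83 × 25.8 km³ × (906/1024) = 18.95 km³ of water.
Total added water ≈ 3.195×10^14 m³ over 3.55×10^14 m² → Δh = 0.901 m = 90.1 cm.

≈ 90.1 cm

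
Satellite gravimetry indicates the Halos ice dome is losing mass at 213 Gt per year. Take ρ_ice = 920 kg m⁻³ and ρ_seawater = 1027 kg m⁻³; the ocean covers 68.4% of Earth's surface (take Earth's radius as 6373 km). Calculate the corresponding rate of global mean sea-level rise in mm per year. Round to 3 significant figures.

≈ 0.594 mm/yr

ρ_w = 1027 kg m⁻³. Annual water volume added = 213 Gt / ρ_w = 2.130×10^14 kg / 1027 kg m⁻³ = 2.074×10^11 m³.
Δh per year = 2.074×10^11 / 3.49×10^14 = 5.94×10^-4 m = 0.594 mm.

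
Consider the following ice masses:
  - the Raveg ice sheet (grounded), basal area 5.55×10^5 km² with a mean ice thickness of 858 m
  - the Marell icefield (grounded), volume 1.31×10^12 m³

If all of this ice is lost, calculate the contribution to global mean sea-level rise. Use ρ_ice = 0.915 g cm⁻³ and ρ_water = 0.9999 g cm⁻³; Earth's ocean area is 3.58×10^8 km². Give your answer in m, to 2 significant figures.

≈ 1.2 m

Raveg: ice volume = 5.55×10^5 km² × 858 m = 4.762×10^5 km³; 4.762×10^5 × (915/999.9) = 4.358×10^5 km³ of water.
Marell: 1.31×10^12 m³ × (915/999.9) = 1.199×10^12 m³ of water.
Total added water ≈ 4.370×10^14 m³ over 3.58×10^14 m² → Δh = 1.22 m.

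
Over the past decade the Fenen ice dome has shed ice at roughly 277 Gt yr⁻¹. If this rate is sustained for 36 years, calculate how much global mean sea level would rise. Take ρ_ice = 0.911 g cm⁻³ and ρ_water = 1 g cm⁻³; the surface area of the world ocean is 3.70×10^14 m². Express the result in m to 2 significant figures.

Total mass lost = 277 Gt/yr × 36 yr = 9972 Gt = 9.972×10^15 kg.
ρ_w = 1 g cm⁻³ = 1000 kg m⁻³, so water volume = 9.972×10^15 / 1000 = 9.972×10^12 m³.
Δh = 9.972×10^12 / 3.70×10^14 = 0.0270 m.

≈ 0.027 m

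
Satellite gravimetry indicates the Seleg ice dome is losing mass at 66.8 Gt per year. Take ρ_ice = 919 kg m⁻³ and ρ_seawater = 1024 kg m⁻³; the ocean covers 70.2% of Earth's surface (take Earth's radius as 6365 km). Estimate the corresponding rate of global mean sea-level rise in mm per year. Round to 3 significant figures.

ρ_w = 1024 kg m⁻³. Annual water volume added = 66.8 Gt / ρ_w = 6.680×10^13 kg / 1024 kg m⁻³ = 6.523×10^10 m³.
Δh per year = 6.523×10^10 / 3.57×10^14 = 1.83×10^-4 m = 0.183 mm.

≈ 0.183 mm/yr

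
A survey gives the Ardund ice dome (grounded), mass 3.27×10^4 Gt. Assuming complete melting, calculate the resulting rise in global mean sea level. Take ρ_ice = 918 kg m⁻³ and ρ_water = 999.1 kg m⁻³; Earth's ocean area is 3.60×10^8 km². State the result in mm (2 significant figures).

≈ 91 mm

Ardund: 3.27×10^4 Gt = 3.270×10^16 kg; dividing by ρ_w = 999.1 kg m⁻³ gives 3.273×10^13 m³ of water.
Spread over 3.60×10^14 m² of ocean, Δh = 3.273×10^13 / 3.60×10^14 = 0.0909 m = 91 mm.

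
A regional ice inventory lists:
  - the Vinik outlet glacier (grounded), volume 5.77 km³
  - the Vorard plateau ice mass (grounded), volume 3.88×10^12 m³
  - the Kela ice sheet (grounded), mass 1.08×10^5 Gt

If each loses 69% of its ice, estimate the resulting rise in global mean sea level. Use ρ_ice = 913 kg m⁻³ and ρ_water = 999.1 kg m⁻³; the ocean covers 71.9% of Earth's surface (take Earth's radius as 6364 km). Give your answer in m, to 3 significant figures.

Vinik: 0.69 × 5.77 km³ × (913/999.1) = 3.638 km³ of water.
Vorard: 0.69 × 3.88×10^12 m³ × (913/999.1) = 2.446×10^12 m³ of water.
Kela: 0.69 × 1.08×10^5 Gt = 7.452×10^16 kg; dividing by ρ_w = 999.1 kg m⁻³ gives 7.459×10^13 m³ of water.
Total added water ≈ 7.704×10^13 m³ over 3.66×10^14 m² → Δh = 0.211 m.

≈ 0.211 m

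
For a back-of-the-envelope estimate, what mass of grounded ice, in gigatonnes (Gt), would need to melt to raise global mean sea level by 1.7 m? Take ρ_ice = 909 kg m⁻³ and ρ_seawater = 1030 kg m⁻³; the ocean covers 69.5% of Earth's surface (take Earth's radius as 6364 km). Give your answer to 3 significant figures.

≈ 6.19×10^5 Gt

Required water volume = Δh × A = 1.7 m × 3.54×10^14 m² = 6.013×10^14 m³.
ρ_w = 1030 kg m⁻³, so the mass of water = 6.013×10^14 m³ × 1030 kg m⁻³ = 6.194×10^17 kg = 6.19×10^5 Gt (and the same mass of ice, by conservation).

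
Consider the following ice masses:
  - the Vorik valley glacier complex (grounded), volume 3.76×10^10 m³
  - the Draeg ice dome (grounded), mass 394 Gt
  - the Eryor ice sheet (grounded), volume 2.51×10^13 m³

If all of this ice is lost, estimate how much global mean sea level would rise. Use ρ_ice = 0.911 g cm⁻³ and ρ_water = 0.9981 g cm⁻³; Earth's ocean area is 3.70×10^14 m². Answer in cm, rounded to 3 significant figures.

≈ 6.31 cm

Vorik: 3.76×10^10 m³ × (911/998.1) = 3.432×10^10 m³ of water.
Draeg: 394 Gt = 3.940×10^14 kg; dividing by ρ_w = 0.9981 g cm⁻³ = 998.1 kg m⁻³ gives 3.948×10^11 m³ of water.
Eryor: 2.51×10^13 m³ × (911/998.1) = 2.291×10^13 m³ of water.
Total added water ≈ 2.334×10^13 m³ over 3.70×10^14 m² → Δh = 0.0631 m = 6.31 cm.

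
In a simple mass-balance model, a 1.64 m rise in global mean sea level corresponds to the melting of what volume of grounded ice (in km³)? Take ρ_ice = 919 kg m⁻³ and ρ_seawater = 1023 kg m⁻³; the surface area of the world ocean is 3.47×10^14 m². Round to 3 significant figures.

≈ 6.33×10^5 km³

Required water volume = Δh × A = 1.64 m × 3.47×10^14 m² = 5.691×10^14 m³ = 5.691×10^5 km³.
Ice volume = water volume × ρ_w/ρ_ice = 5.691×10^5 × 1023/919 = 6.33×10^5 km³.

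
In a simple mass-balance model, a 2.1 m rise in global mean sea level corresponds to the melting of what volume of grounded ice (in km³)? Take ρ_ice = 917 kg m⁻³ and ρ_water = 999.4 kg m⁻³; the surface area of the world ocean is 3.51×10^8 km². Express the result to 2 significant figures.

≈ 8.0×10^5 km³

Required water volume = Δh × A = 2.1 m × 3.51×10^14 m² = 7.371×10^14 m³ = 7.371×10^5 km³.
Ice volume = water volume × ρ_w/ρ_ice = 7.371×10^5 × 999.4/917 = 8.0×10^5 km³.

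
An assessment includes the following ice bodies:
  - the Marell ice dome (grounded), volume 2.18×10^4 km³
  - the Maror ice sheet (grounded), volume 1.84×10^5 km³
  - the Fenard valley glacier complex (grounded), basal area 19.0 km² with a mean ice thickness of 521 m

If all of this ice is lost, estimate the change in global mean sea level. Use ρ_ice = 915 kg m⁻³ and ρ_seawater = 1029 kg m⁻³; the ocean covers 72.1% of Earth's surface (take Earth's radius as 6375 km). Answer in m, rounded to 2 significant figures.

≈ 0.50 m

Marell: 2.18×10^4 km³ × (915/1029) = 1.938×10^4 km³ of water.
Maror: 1.84×10^5 km³ × (915/1029) = 1.636×10^5 km³ of water.
Fenard: ice volume = 19.0 km² × 521 m = 9.899 km³; 9.899 × (915/1029) = 8.802 km³ of water.
Total added water ≈ 1.830×10^14 m³ over 3.68×10^14 m² → Δh = 0.497 m.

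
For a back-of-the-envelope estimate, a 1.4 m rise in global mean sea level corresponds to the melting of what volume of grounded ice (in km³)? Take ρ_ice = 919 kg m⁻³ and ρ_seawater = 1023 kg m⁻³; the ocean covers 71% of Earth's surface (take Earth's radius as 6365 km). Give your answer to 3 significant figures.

≈ 5.63×10^5 km³

Required water volume = Δh × A = 1.4 m × 3.61×10^14 m² = 5.060×10^14 m³ = 5.060×10^5 km³.
Ice volume = water volume × ρ_w/ρ_ice = 5.060×10^5 × 1023/919 = 5.63×10^5 km³.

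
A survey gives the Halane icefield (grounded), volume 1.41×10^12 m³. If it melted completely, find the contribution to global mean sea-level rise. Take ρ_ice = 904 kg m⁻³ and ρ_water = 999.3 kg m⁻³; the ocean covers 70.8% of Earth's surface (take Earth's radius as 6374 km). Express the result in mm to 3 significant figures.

Halane: 1.41×10^12 m³ × (904/999.3) = 1.276×10^12 m³ of water.
Spread over 3.61×10^14 m² of ocean, Δh = 1.276×10^12 / 3.61×10^14 = 3.53×10^-3 m = 3.53 mm.

≈ 3.53 mm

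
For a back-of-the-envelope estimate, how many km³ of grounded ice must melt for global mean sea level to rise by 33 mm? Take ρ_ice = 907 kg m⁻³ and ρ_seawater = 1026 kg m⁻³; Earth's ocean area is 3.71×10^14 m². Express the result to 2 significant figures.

Required water volume = Δh × A = 0.033 m × 3.71×10^14 m² = 1.224×10^13 m³ = 1.224×10^4 km³.
Ice volume = water volume × ρ_w/ρ_ice = 1.224×10^4 × 1026/907 = 1.4×10^4 km³.

≈ 1.4×10^4 km³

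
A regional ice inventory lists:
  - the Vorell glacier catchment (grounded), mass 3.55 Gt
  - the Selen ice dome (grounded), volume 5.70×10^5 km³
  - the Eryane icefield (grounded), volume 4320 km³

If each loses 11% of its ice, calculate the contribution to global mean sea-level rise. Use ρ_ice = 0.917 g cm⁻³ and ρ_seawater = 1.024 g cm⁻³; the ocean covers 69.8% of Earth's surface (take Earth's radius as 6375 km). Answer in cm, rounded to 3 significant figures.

Vorell: 0.11 × 3.55 Gt = 3.905×10^11 kg; dividing by ρ_w = 1.024 g cm⁻³ = 1024 kg m⁻³ gives 3.813×10^8 m³ of water.
Selen: 0.11 × 5.70×10^5 km³ × (917/1024) = 5.615×10^4 km³ of water.
Eryane: 0.11 × 4320 km³ × (917/1024) = 425.5 km³ of water.
Total added water ≈ 5.657×10^13 m³ over 3.56×10^14 m² → Δh = 0.159 m = 15.9 cm.

≈ 15.9 cm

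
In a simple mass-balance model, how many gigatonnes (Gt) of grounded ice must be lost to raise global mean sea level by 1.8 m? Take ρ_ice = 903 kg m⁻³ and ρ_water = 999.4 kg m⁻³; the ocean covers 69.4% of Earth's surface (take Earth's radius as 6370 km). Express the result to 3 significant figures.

≈ 6.37×10^5 Gt

Required water volume = Δh × A = 1.8 m × 3.54×10^14 m² = 6.370×10^14 m³.
ρ_w = 999.4 kg m⁻³, so the mass of water = 6.370×10^14 m³ × 999.4 kg m⁻³ = 6.366×10^17 kg = 6.37×10^5 Gt (and the same mass of ice, by conservation).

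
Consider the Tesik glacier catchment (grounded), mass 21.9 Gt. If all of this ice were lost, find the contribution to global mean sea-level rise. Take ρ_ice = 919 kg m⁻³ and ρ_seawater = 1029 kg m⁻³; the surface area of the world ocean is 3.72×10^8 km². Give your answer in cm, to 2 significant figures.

≈ 5.7×10^-3 cm

Tesik: 21.9 Gt = 2.190×10^13 kg; dividing by ρ_w = 1029 kg m⁻³ gives 2.128×10^10 m³ of water.
Spread over 3.72×10^14 m² of ocean, Δh = 2.128×10^10 / 3.72×10^14 = 5.72×10^-5 m = 5.7×10^-3 cm.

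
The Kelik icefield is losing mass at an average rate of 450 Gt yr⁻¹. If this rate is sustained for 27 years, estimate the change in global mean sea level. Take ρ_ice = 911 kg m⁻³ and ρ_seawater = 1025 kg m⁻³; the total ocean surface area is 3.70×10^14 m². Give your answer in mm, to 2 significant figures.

≈ 32 mm

Total mass lost = 450 Gt/yr × 27 yr = 1.215×10^4 Gt = 1.215×10^16 kg.
ρ_w = 1025 kg m⁻³, so water volume = 1.215×10^16 / 1025 = 1.185×10^13 m³.
Δh = 1.185×10^13 / 3.70×10^14 = 0.0320 m = 32 mm.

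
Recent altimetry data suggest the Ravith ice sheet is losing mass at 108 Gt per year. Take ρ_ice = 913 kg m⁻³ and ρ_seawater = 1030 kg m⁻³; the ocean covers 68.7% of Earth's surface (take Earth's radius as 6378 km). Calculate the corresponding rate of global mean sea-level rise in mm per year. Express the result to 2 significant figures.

ρ_w = 1030 kg m⁻³. Annual water volume added = 108 Gt / ρ_w = 1.080×10^14 kg / 1030 kg m⁻³ = 1.049×10^11 m³.
Δh per year = 1.049×10^11 / 3.51×10^14 = 2.99×10^-4 m = 0.30 mm.

≈ 0.30 mm/yr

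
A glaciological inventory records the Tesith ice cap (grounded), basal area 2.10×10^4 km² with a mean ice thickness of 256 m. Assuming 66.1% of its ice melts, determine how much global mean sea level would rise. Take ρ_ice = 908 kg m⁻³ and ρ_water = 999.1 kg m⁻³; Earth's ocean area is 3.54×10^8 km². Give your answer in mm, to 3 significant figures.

Tesith: ice volume = 2.10×10^4 km² × 256 m = 5376 km³; 0.661 × 5376 × (908/999.1) = 3230 km³ of water.
Spread over 3.54×10^14 m² of ocean, Δh = 3.230×10^12 / 3.54×10^14 = 9.12×10^-3 m = 9.12 mm.

≈ 9.12 mm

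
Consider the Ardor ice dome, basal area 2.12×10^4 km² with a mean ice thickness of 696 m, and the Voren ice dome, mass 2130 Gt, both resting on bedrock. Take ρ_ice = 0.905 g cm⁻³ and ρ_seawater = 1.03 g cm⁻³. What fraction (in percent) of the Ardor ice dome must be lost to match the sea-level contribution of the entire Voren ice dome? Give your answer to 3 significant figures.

Equal sea-level rise means equal mass of meltwater, i.e. equal mass of ice lost.
Ice mass of Voren: 2.130×10^15 kg; ice mass of Ardor: 1.335×10^16 kg.
Fraction required = 2.130×10^15 / 1.335×10^16 = 0.160 → 16.0 %.

≈ 16.0 %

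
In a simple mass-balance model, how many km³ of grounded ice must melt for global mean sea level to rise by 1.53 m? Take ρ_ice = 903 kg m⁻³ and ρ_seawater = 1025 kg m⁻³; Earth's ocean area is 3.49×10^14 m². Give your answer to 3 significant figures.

≈ 6.06×10^5 km³

Required water volume = Δh × A = 1.53 m × 3.49×10^14 m² = 5.340×10^14 m³ = 5.340×10^5 km³.
Ice volume = water volume × ρ_w/ρ_ice = 5.340×10^5 × 1025/903 = 6.06×10^5 km³.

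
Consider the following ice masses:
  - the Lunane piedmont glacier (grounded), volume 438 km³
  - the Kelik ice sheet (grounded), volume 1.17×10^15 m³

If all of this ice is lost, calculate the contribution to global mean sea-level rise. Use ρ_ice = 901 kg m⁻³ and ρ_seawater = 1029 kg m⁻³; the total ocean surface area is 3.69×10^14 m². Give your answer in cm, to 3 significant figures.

≈ 278 cm

Lunane: 438 km³ × (901/1029) = 383.5 km³ of water.
Kelik: 1.17×10^15 m³ × (901/1029) = 1.024×10^15 m³ of water.
Total added water ≈ 1.025×10^15 m³ over 3.69×10^14 m² → Δh = 2.78 m = 278 cm.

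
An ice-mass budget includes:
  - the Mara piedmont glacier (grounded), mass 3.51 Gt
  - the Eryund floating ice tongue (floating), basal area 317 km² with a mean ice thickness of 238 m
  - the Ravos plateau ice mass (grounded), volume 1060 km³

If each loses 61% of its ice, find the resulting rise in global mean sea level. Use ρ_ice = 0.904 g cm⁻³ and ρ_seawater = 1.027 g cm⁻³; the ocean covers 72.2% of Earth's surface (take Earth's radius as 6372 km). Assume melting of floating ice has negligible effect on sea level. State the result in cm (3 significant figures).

≈ 0.155 cm

Mara: 0.61 × 3.51 Gt = 2.141×10^12 kg; dividing by ρ_w = 1.027 g cm⁻³ = 1027 kg m⁻³ gives 2.085×10^9 m³ of water.
The Eryund floating ice tongue is floating and already displaces its own weight of water, so its melt adds essentially nothing to sea level.
Ravos: 0.61 × 1060 km³ × (904/1027) = 569.2 km³ of water.
Total added water ≈ 5.712×10^11 m³ over 3.68×10^14 m² → Δh = 1.55×10^-3 m = 0.155 cm.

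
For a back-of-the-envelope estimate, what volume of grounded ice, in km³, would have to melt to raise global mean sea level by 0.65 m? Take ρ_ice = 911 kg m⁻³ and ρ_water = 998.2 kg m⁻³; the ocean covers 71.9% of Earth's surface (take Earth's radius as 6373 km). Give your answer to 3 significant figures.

Required water volume = Δh × A = 0.65 m × 3.67×10^14 m² = 2.385×10^14 m³ = 2.385×10^5 km³.
Ice volume = water volume × ρ_w/ρ_ice = 2.385×10^5 × 998.2/911 = 2.61×10^5 km³.

≈ 2.61×10^5 km³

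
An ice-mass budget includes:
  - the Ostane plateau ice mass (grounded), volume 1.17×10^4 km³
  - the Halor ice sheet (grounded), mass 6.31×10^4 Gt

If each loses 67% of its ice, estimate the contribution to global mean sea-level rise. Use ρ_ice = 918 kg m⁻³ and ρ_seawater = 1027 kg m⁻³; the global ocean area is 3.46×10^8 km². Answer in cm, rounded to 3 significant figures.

≈ 13.9 cm

Ostane: 0.67 × 1.17×10^4 km³ × (918/1027) = 7007 km³ of water.
Halor: 0.67 × 6.31×10^4 Gt = 4.228×10^16 kg; dividing by ρ_w = 1027 kg m⁻³ gives 4.117×10^13 m³ of water.
Total added water ≈ 4.817×10^13 m³ over 3.46×10^14 m² → Δh = 0.139 m = 13.9 cm.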